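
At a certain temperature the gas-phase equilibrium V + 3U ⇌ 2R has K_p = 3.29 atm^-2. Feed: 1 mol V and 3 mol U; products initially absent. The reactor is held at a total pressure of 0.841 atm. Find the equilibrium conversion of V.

Take 1 mol V as basis and let X be its fractional conversion, so ξ = X.
At extent ξ: n_V = 1 − X; n_U = 3 − 3X; n_R = 2X.
Total moles n_T = 4 − 2X.
y_i = n_i/n_T, p_i = y_i·P. K_p = p_R^2 / (p_V p_U^3).
Substituting and setting equal to 3.29 atm^-2 gives a polynomial in X; the root in (0,1) is X = 0.421.

X = 0.421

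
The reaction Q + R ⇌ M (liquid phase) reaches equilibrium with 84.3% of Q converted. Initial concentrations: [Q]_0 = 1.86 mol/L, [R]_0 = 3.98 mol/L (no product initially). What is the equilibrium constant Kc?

Kc = 2.23 L/mol

Let X = conversion of Q.
Concentrations: [Q] = 1.86 − 1.86X; [R] = 3.98 − 1.86X; [M] = 1.86X.
At X = 0.843: [Q] = 0.292, [R] = 2.41, [M] = 1.57.
Kc = [M] / ([Q] [R]) = 2.23 L/mol.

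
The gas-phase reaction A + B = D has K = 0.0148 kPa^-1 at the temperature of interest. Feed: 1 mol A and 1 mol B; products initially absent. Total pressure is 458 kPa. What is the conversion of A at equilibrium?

Basis: 1 mol A initially; let X = conversion of A. Extent ξ = X.
Mole table: n_A = 1 − X; n_B = 1 − X; n_D = X.
Total moles n_T = 2 − X.
Mole fractions y_i = n_i/n_T; K = p_D / (p_A p_B) with p_i = y_i·P.
Substituting and setting equal to 0.0148 kPa^-1 gives a polynomial in X; the root in (0,1) is X = 0.641.

X = 0.641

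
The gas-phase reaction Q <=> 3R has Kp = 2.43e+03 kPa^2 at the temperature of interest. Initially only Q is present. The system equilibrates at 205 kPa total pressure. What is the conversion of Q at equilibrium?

X = 0.145

Take 1 mol Q as basis and let X be its fractional conversion, so ξ = X.
Species balance: n_Q = 1 − X; n_R = 3X.
Total moles n_T = 1 + 2X.
With p_i = (n_i/n_T)P, Kp = p_R^3 / (p_Q).
Substituting and setting equal to 2.43e+03 kPa^2 gives a polynomial in X; the root in (0,1) is X = 0.145.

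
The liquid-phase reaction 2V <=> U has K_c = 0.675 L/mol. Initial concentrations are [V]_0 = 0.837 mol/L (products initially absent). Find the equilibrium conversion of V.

Let X = conversion of V; extent ξ = 0.837X/2 mol/L.
Concentrations: [V] = 0.837 − 0.837X; [U] = 0.418X.
K_c = [U] / ([V]^2).
Equating to 0.675 L/mol: the physical root is X = 0.403.

X = 0.403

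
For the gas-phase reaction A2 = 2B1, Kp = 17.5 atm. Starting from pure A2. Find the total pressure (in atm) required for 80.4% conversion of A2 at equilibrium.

P = 2.39 atm

Take 1 mol A2 as basis and let X be its fractional conversion, so ξ = X.
Moles: n_A2 = 1 − X; n_B1 = 2X.
n_T = Σnᵢ = 1 + X.
Kp = p_B1^2 / (p_A2) with p_i = (n_i/n_T)·P.
At X = 0.804: the mole-fraction product g(X) = Π y_i^ν_i = 7.313. Since Kp = g(X)·P^{1}, P = (Kp/g)^(1/1) = (17.5/7.313)^(1/1) = 2.39 atm.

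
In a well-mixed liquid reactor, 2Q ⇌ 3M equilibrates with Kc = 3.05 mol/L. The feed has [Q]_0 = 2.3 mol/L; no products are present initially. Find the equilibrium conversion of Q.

X = 0.476

Let X = conversion of Q; extent ξ = 2.3X/2 mol/L.
Concentrations: [Q] = 2.3 − 2.3X; [M] = 3.45X.
Kc = [M]^3 / ([Q]^2).
Solving Kc = 3.05 for X ∈ (0,1): X = 0.476.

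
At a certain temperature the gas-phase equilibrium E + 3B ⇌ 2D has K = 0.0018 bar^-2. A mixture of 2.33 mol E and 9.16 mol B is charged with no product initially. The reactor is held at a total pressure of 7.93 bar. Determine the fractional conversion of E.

X = 0.201

Let X = conversion of E (basis 2.33 mol E); extent of reaction ξ = 2.33X.
Moles: n_E = 2.33 − 2.33X; n_B = 9.16 − 6.99X; n_D = 4.66X.
Summing: n_T = 11.5 − 4.66X.
With p_i = (n_i/n_T)P, K = p_D^2 / (p_E p_B^3).
Setting this equal to 0.0018 bar^-2 and taking the physical root (0 < X < 1) gives X = 0.201.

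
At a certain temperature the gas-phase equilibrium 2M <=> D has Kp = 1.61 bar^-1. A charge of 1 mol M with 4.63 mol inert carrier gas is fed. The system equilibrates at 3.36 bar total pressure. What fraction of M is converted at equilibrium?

Basis: 1 mol M initially; let X = conversion of M. Extent ξ = 0.5X.
Species balance: n_M = 1 − X; n_D = 0.5X; n_I = 4.63 (inert).
n_T = Σnᵢ = 5.63 − 0.5X.
Mole fractions y_i = n_i/n_T; Kp = p_D / (p_M^2) with p_i = y_i·P.
Setting this equal to 1.61 bar^-1 and taking the physical root (0 < X < 1) gives X = 0.501.

X = 0.501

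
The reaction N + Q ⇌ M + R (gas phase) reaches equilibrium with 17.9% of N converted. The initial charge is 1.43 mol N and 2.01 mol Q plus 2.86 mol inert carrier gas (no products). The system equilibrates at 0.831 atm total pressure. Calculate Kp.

Kp = 0.0318

Basis: 1.43 mol N initially; let X = conversion of N. Extent ξ = 1.43X.
Mole table: n_N = 1.43 − 1.43X; n_Q = 2.01 − 1.43X; n_M = 1.43X; n_R = 1.43X; n_I = 2.86 (inert).
Total moles n_T = 6.3 (Δν = 0, constant).
At X = 0.179: n_N = 1.17, n_Q = 1.75, n_M = 0.256, n_R = 0.256, n_T = 6.3.
p_i = (n_i/n_T)·P. Kp = p_M p_R / (p_N p_Q) = 0.0318.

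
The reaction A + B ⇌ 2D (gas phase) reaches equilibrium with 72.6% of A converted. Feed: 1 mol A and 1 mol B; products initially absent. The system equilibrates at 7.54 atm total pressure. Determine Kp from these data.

Basis: 1 mol A initially; let X = conversion of A. Extent ξ = X.
At extent ξ: n_A = 1 − X; n_B = 1 − X; n_D = 2X.
Since Δν = 0, n_T = 2 throughout.
At X = 0.726: n_A = 0.274, n_B = 0.274, n_D = 1.45, n_T = 2.
p_i = (n_i/n_T)·P. Kp = p_D^2 / (p_A p_B) = 28.1.

Kp = 28.1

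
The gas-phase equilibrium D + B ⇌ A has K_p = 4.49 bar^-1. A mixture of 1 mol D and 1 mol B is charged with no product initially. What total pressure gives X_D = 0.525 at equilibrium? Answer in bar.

P = 0.764 bar

Basis: 1 mol D initially; let X = conversion of D. Extent ξ = X.
At extent ξ: n_D = 1 − X; n_B = 1 − X; n_A = X.
n_T = Σnᵢ = 2 − X.
K_p = p_A / (p_D p_B) with p_i = (n_i/n_T)·P.
At X = 0.525: the mole-fraction product g(X) = Π y_i^ν_i = 3.432. Since K_p = g(X)·P^{-1}, P = (g/K_p)^(1/1) = (3.432/4.49)^(1/1) = 0.764 bar.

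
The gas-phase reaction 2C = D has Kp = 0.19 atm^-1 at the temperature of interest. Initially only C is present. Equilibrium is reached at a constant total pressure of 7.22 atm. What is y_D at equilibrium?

y_D = 0.436

Take 1 mol C as basis and let X be its fractional conversion, so ξ = 0.5X.
Moles: n_C = 1 − X; n_D = 0.5X.
Total moles n_T = 1 − 0.5X.
With p_i = (n_i/n_T)P, Kp = p_D / (p_C^2).
This yields a degree-2 equation in X; solving on (0,1), X = 0.607.
Then n_D = 0.304, n_T = 0.696, so y_D = 0.436.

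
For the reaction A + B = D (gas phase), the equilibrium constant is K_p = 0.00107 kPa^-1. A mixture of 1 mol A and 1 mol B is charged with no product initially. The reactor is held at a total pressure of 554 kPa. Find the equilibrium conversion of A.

X = 0.208

Let X = conversion of A (basis 1 mol A); extent of reaction ξ = X.
At extent ξ: n_A = 1 − X; n_B = 1 − X; n_D = X.
Summing: n_T = 2 − X.
Mole fractions y_i = n_i/n_T; K_p = p_D / (p_A p_B) with p_i = y_i·P.
Substituting and setting equal to 0.00107 kPa^-1 gives a polynomial in X; the root in (0,1) is X = 0.208.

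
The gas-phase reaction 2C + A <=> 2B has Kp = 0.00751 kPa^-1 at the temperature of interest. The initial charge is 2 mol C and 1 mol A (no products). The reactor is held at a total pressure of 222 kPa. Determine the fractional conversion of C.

X = 0.385

Take 2 mol C as basis and let X be its fractional conversion, so ξ = X.
At extent ξ: n_C = 2 − 2X; n_A = 1 − X; n_B = 2X.
Total moles n_T = 3 − X.
y_i = n_i/n_T, p_i = y_i·P. Kp = p_B^2 / (p_C^2 p_A).
Equating to 0.00751 kPa^-1 and solving on 0 < X < 1: X = 0.385.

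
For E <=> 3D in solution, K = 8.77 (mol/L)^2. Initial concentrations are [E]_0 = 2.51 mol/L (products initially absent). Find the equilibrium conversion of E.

Let X = conversion of E; extent ξ = 2.51·X mol/L.
Concentrations: [E] = 2.51 − 2.51X; [D] = 7.53X.
K = [D]^3 / ([E]).
Equating to 8.77 (mol/L)^2: the physical root is X = 0.326.

X = 0.326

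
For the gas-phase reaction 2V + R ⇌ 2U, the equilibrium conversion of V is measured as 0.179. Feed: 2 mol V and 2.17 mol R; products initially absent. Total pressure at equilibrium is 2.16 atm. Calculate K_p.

Let X = conversion of V (basis 2 mol V); extent of reaction ξ = X.
Species balance: n_V = 2 − 2X; n_R = 2.17 − X; n_U = 2X.
n_T = Σnᵢ = 4.17 − X.
At X = 0.179: n_V = 1.64, n_R = 1.99, n_U = 0.358, n_T = 3.99.
p_i = (n_i/n_T)·P. K_p = p_U^2 / (p_V^2 p_R) = 0.0441 atm^-1.

K_p = 0.0441 atm^-1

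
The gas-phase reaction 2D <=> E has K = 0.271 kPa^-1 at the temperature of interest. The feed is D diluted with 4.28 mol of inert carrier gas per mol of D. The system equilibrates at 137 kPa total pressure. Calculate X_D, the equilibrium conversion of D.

Let X = conversion of D (basis 1 mol D); extent of reaction ξ = 0.5X.
Moles: n_D = 1 − X; n_E = 0.5X; n_I = 4.28 (inert).
n_T = Σnᵢ = 5.28 − 0.5X.
y_i = n_i/n_T, p_i = y_i·P. K = p_E / (p_D^2).
This yields a degree-2 equation in X; solving on (0,1), X = 0.774.

X = 0.774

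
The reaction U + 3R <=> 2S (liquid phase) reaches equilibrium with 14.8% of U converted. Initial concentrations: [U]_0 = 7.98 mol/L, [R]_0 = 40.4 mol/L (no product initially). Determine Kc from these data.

Let X = conversion of U.
Concentrations: [U] = 7.98 − 7.98X; [R] = 40.4 − 23.9X; [S] = 16X.
At X = 0.148: [U] = 6.8, [R] = 36.9, [S] = 2.36.
Kc = [S]^2 / ([U] [R]^3) = 1.64e-05 (mol/L)^-2.

Kc = 1.64e-05 (mol/L)^-2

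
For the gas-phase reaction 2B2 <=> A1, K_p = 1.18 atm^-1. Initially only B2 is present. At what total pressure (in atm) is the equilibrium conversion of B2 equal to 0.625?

Let X = conversion of B2 (basis 1 mol B2); extent of reaction ξ = 0.5X.
Mole table: n_B2 = 1 − X; n_A1 = 0.5X.
Summing: n_T = 1 − 0.5X.
K_p = p_A1 / (p_B2^2) with p_i = (n_i/n_T)·P.
At X = 0.625: the mole-fraction product g(X) = Π y_i^ν_i = 1.528. Since K_p = g(X)·P^{-1}, P = (g/K_p)^(1/1) = (1.528/1.18)^(1/1) = 1.29 atm.

P = 1.29 atm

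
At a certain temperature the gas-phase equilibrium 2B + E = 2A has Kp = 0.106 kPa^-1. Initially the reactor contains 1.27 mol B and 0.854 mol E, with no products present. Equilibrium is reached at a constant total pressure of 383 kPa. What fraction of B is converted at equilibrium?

X = 0.753

Take 1.27 mol B as basis and let X be its fractional conversion, so ξ = 0.635X.
At extent ξ: n_B = 1.27 − 1.27X; n_E = 0.854 − 0.635X; n_A = 1.27X.
n_T = Σnᵢ = 2.12 − 0.635X.
With p_i = (n_i/n_T)P, Kp = p_A^2 / (p_B^2 p_E).
Equating to 0.106 kPa^-1 and solving on 0 < X < 1: X = 0.753.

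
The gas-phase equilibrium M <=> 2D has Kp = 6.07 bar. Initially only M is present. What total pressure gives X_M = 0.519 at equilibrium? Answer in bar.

P = 4.12 bar

Let X = conversion of M (basis 1 mol M); extent of reaction ξ = X.
Species balance: n_M = 1 − X; n_D = 2X.
Summing: n_T = 1 + X.
Kp = p_D^2 / (p_M) with p_i = (n_i/n_T)·P.
At X = 0.519: the mole-fraction product g(X) = Π y_i^ν_i = 1.475. Since Kp = g(X)·P^{1}, P = (Kp/g)^(1/1) = (6.07/1.475)^(1/1) = 4.12 bar.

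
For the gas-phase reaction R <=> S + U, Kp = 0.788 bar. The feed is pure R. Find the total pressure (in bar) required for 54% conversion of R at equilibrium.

P = 1.91 bar

Take 1 mol R as basis and let X be its fractional conversion, so ξ = X.
Species balance: n_R = 1 − X; n_S = X; n_U = X.
n_T = Σnᵢ = 1 + X.
Kp = p_S p_U / (p_R) with p_i = (n_i/n_T)·P.
At X = 0.54: the mole-fraction product g(X) = Π y_i^ν_i = 0.4116. Since Kp = g(X)·P^{1}, P = (Kp/g)^(1/1) = (0.788/0.4116)^(1/1) = 1.91 bar.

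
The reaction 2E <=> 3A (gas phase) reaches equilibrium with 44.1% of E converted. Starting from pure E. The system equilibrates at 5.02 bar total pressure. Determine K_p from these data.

Let X = conversion of E (basis 1 mol E); extent of reaction ξ = 0.5X.
At extent ξ: n_E = 1 − X; n_A = 1.5X.
Total moles n_T = 1 + 0.5X.
At X = 0.441: n_E = 0.559, n_A = 0.661, n_T = 1.22.
p_i = (n_i/n_T)·P. K_p = p_A^3 / (p_E^2) = 3.81 bar.

K_p = 3.81 bar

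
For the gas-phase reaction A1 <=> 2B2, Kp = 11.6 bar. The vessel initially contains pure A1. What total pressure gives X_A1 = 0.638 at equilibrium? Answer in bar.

Take 1 mol A1 as basis and let X be its fractional conversion, so ξ = X.
Moles: n_A1 = 1 − X; n_B2 = 2X.
Total moles n_T = 1 + X.
Kp = p_B2^2 / (p_A1) with p_i = (n_i/n_T)·P.
At X = 0.638: the mole-fraction product g(X) = Π y_i^ν_i = 2.746. Since Kp = g(X)·P^{1}, P = (Kp/g)^(1/1) = (11.6/2.746)^(1/1) = 4.22 bar.

P = 4.22 bar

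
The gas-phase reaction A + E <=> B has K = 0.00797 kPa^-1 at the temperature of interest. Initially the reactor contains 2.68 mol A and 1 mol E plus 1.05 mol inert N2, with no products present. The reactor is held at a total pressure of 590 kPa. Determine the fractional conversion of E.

X = 0.698

Let X = conversion of E (basis 1 mol E); extent of reaction ξ = X.
Moles: n_A = 2.68 − X; n_E = 1 − X; n_B = X; n_I = 1.05 (inert).
Total moles n_T = 4.73 − X.
With p_i = (n_i/n_T)P, K = p_B / (p_A p_E).
This yields a degree-2 equation in X; solving on (0,1), X = 0.698.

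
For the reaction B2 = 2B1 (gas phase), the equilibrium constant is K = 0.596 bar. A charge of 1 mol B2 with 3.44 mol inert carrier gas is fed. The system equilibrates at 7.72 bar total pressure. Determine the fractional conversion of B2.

X = 0.259

Basis: 1 mol B2 initially; let X = conversion of B2. Extent ξ = X.
Species balance: n_B2 = 1 − X; n_B1 = 2X; n_I = 3.44 (inert).
Summing: n_T = 4.44 + X.
With p_i = (n_i/n_T)P, K = p_B1^2 / (p_B2).
This yields a degree-2 equation in X; solving on (0,1), X = 0.259.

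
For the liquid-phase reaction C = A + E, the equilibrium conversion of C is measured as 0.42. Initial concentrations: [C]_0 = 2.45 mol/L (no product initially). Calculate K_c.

K_c = 0.745 mol/L

Let X = conversion of C.
Concentrations: [C] = 2.45 − 2.45X; [A] = 2.45X; [E] = 2.45X.
At X = 0.42: [C] = 1.42, [A] = 1.03, [E] = 1.03.
K_c = [A] [E] / ([C]) = 0.745 mol/L.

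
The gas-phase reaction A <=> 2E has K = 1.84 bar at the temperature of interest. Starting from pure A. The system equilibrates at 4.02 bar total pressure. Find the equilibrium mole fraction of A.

Basis: 1 mol A initially; let X = conversion of A. Extent ξ = X.
Species balance: n_A = 1 − X; n_E = 2X.
Total moles n_T = 1 + X.
y_i = n_i/n_T, p_i = y_i·P. K = p_E^2 / (p_A).
Substituting and setting equal to 1.84 bar gives a polynomial in X; the root in (0,1) is X = 0.320.
Then n_A = 0.68, n_T = 1.32, so y_A = 0.515.

y_A = 0.515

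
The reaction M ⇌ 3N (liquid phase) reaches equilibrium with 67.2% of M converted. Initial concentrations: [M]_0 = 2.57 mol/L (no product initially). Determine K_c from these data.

Let X = conversion of M.
Concentrations: [M] = 2.57 − 2.57X; [N] = 7.71X.
At X = 0.672: [M] = 0.843, [N] = 5.18.
K_c = [N]^3 / ([M]) = 165 (mol/L)^2.

K_c = 165 (mol/L)^2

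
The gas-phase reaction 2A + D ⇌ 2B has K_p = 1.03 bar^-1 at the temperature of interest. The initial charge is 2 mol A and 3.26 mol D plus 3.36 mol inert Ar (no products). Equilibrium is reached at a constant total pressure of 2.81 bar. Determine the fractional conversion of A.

X = 0.498

Basis: 2 mol A initially; let X = conversion of A. Extent ξ = X.
At extent ξ: n_A = 2 − 2X; n_D = 3.26 − X; n_B = 2X; n_I = 3.36 (inert).
Summing: n_T = 8.62 − X.
Mole fractions y_i = n_i/n_T; K_p = p_B^2 / (p_A^2 p_D) with p_i = y_i·P.
This yields a degree-3 equation in X; solving on (0,1), X = 0.498.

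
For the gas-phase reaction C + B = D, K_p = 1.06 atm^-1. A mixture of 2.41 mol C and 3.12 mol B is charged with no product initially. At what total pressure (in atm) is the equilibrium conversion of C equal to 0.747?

P = 7.87 atm

Let X = conversion of C (basis 2.41 mol C); extent of reaction ξ = 2.41X.
At extent ξ: n_C = 2.41 − 2.41X; n_B = 3.12 − 2.41X; n_D = 2.41X.
n_T = Σnᵢ = 5.53 − 2.41X.
K_p = p_D / (p_C p_B) with p_i = (n_i/n_T)·P.
At X = 0.747: the mole-fraction product g(X) = Π y_i^ν_i = 8.344. Since K_p = g(X)·P^{-1}, P = (g/K_p)^(1/1) = (8.344/1.06)^(1/1) = 7.87 atm.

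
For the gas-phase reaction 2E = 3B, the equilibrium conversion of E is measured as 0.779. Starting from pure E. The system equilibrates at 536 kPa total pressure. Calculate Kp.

Basis: 1 mol E initially; let X = conversion of E. Extent ξ = 0.5X.
Mole table: n_E = 1 − X; n_B = 1.5X.
Summing: n_T = 1 + 0.5X.
At X = 0.779: n_E = 0.221, n_B = 1.17, n_T = 1.39.
p_i = (n_i/n_T)·P. Kp = p_B^3 / (p_E^2) = 1.26e+04 kPa.

Kp = 1.26e+04 kPa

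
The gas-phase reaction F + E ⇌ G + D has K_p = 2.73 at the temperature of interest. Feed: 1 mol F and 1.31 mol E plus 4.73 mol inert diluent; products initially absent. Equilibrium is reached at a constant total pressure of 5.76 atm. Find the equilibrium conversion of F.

Basis: 1 mol F initially; let X = conversion of F. Extent ξ = X.
At extent ξ: n_F = 1 − X; n_E = 1.31 − X; n_G = X; n_D = X; n_I = 4.73 (inert).
n_T stays at 7.04 (no change in mole number).
With p_i = (n_i/n_T)P, K_p = p_G p_D / (p_F p_E).
Equating to 2.73 and solving on 0 < X < 1: X = 0.702.

X = 0.702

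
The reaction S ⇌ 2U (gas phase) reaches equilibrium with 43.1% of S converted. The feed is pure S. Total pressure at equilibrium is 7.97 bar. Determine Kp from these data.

Basis: 1 mol S initially; let X = conversion of S. Extent ξ = X.
Species balance: n_S = 1 − X; n_U = 2X.
Total moles n_T = 1 + X.
At X = 0.431: n_S = 0.569, n_U = 0.862, n_T = 1.43.
p_i = (n_i/n_T)·P. Kp = p_U^2 / (p_S) = 7.27 bar.

Kp = 7.27 bar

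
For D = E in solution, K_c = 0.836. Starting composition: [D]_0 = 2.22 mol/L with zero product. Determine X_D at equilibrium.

X = 0.455

Let X = conversion of D; extent ξ = 2.22·X mol/L.
Concentrations: [D] = 2.22 − 2.22X; [E] = 2.22X.
K_c = [E] / ([D]).
This equals 0.836 at X = 0.455 (the root in 0 < X < 1).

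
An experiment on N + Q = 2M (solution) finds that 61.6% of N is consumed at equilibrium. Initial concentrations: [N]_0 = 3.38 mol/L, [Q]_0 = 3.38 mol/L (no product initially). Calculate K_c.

Let X = conversion of N.
Concentrations: [N] = 3.38 − 3.38X; [Q] = 3.38 − 3.38X; [M] = 6.76X.
At X = 0.616: [N] = 1.3, [Q] = 1.3, [M] = 4.16.
K_c = [M]^2 / ([N] [Q]) = 10.3.

K_c = 10.3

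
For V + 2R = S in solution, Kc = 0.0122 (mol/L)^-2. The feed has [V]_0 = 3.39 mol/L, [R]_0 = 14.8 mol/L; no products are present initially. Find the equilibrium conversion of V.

X = 0.588

Let X = conversion of V; extent ξ = 3.39·X mol/L.
Concentrations: [V] = 3.39 − 3.39X; [R] = 14.8 − 6.78X; [S] = 3.39X.
Kc = [S] / ([V] [R]^2).
Setting equal to 0.0122 and solving for X on (0,1) gives X = 0.588.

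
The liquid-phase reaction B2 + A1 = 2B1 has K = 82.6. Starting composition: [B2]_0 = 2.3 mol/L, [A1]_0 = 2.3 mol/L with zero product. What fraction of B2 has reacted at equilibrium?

X = 0.820

Let X = conversion of B2; extent ξ = 2.3·X mol/L.
Concentrations: [B2] = 2.3 − 2.3X; [A1] = 2.3 − 2.3X; [B1] = 4.6X.
K = [B1]^2 / ([B2] [A1]).
This equals 82.6 at X = 0.820 (the root in 0 < X < 1).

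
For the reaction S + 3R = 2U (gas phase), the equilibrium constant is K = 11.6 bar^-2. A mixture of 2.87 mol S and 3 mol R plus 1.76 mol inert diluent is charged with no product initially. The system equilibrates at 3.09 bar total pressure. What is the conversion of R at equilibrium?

X = 0.761

Let X = conversion of R (basis 3 mol R); extent of reaction ξ = X.
Species balance: n_S = 2.87 − X; n_R = 3 − 3X; n_U = 2X; n_I = 1.76 (inert).
Summing: n_T = 7.63 − 2X.
y_i = n_i/n_T, p_i = y_i·P. K = p_U^2 / (p_S p_R^3).
This yields a degree-4 equation in X; solving on (0,1), X = 0.761.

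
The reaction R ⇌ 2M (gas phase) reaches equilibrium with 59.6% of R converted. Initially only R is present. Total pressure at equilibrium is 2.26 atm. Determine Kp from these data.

Kp = 4.98 atm

Let X = conversion of R (basis 1 mol R); extent of reaction ξ = X.
Mole table: n_R = 1 − X; n_M = 2X.
Total moles n_T = 1 + X.
At X = 0.596: n_R = 0.404, n_M = 1.19, n_T = 1.6.
p_i = (n_i/n_T)·P. Kp = p_M^2 / (p_R) = 4.98 atm.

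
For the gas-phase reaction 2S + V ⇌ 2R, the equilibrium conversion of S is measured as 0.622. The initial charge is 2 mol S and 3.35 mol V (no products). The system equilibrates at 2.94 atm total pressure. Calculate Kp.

Take 2 mol S as basis and let X be its fractional conversion, so ξ = X.
Moles: n_S = 2 − 2X; n_V = 3.35 − X; n_R = 2X.
Total moles n_T = 5.35 − X.
At X = 0.622: n_S = 0.756, n_V = 2.73, n_R = 1.24, n_T = 4.73.
p_i = (n_i/n_T)·P. Kp = p_R^2 / (p_S^2 p_V) = 1.6 atm^-1.

Kp = 1.6 atm^-1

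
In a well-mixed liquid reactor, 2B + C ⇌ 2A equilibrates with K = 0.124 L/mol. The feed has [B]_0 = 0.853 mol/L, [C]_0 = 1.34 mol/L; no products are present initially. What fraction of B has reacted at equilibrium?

X = 0.280

Let X = conversion of B; extent ξ = 0.853X/2 mol/L.
Concentrations: [B] = 0.853 − 0.853X; [C] = 1.34 − 0.426X; [A] = 0.853X.
K = [A]^2 / ([B]^2 [C]).
Equating to 0.124 L/mol: the physical root is X = 0.280.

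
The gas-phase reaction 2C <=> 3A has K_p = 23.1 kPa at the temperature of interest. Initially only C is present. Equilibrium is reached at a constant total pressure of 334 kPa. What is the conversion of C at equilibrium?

Let X = conversion of C (basis 1 mol C); extent of reaction ξ = 0.5X.
Moles: n_C = 1 − X; n_A = 1.5X.
Total moles n_T = 1 + 0.5X.
Mole fractions y_i = n_i/n_T; K_p = p_A^3 / (p_C^2) with p_i = y_i·P.
This yields a degree-3 equation in X; solving on (0,1), X = 0.237.

X = 0.237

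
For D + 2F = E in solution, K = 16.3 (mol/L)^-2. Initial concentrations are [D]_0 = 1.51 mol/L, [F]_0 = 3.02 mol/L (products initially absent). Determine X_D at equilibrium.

Let X = conversion of D; extent ξ = 1.51·X mol/L.
Concentrations: [D] = 1.51 − 1.51X; [F] = 3.02 − 3.02X; [E] = 1.51X.
K = [E] / ([D] [F]^2).
Equating to 16.3 (mol/L)^-2: the physical root is X = 0.823.

X = 0.823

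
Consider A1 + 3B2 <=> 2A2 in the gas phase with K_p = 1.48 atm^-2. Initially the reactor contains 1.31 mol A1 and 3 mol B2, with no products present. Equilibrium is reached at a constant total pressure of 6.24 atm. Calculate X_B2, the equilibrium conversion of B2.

Basis: 3 mol B2 initially; let X = conversion of B2. Extent ξ = X.
Species balance: n_A1 = 1.31 − X; n_B2 = 3 − 3X; n_A2 = 2X.
Summing: n_T = 4.31 − 2X.
y_i = n_i/n_T, p_i = y_i·P. K_p = p_A2^2 / (p_A1 p_B2^3).
Setting this equal to 1.48 atm^-2 and taking the physical root (0 < X < 1) gives X = 0.732.

X = 0.732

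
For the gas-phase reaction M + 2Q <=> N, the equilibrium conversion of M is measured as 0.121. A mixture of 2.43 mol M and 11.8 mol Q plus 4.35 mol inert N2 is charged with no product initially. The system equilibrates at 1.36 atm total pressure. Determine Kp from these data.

Kp = 0.192 atm^-2

Take 2.43 mol M as basis and let X be its fractional conversion, so ξ = 2.43X.
Moles: n_M = 2.43 − 2.43X; n_Q = 11.8 − 4.86X; n_N = 2.43X; n_I = 4.35 (inert).
Summing: n_T = 18.6 − 4.86X.
At X = 0.121: n_M = 2.14, n_Q = 11.2, n_N = 0.294, n_T = 18.
p_i = (n_i/n_T)·P. Kp = p_N / (p_M p_Q^2) = 0.192 atm^-2.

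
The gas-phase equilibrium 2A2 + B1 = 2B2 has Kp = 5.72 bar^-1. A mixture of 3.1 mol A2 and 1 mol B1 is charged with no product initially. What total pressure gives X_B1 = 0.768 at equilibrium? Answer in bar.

Take 1 mol B1 as basis and let X be its fractional conversion, so ξ = X.
Moles: n_A2 = 3.1 − 2X; n_B1 = 1 − X; n_B2 = 2X.
n_T = Σnᵢ = 4.1 − X.
Kp = p_B2^2 / (p_A2^2 p_B1) with p_i = (n_i/n_T)·P.
At X = 0.768: the mole-fraction product g(X) = Π y_i^ν_i = 13.85. Since Kp = g(X)·P^{-1}, P = (g/Kp)^(1/1) = (13.85/5.72)^(1/1) = 2.42 bar.

P = 2.42 bar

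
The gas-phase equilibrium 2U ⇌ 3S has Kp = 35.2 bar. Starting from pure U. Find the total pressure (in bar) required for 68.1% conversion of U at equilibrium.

P = 4.5 bar

Take 1 mol U as basis and let X be its fractional conversion, so ξ = 0.5X.
Moles: n_U = 1 − X; n_S = 1.5X.
Summing: n_T = 1 + 0.5X.
Kp = p_S^3 / (p_U^2) with p_i = (n_i/n_T)·P.
At X = 0.681: the mole-fraction product g(X) = Π y_i^ν_i = 7.814. Since Kp = g(X)·P^{1}, P = (Kp/g)^(1/1) = (35.2/7.814)^(1/1) = 4.5 bar.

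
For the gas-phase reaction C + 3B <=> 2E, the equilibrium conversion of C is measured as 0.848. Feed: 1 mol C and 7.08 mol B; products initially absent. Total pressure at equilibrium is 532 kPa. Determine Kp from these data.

Take 1 mol C as basis and let X be its fractional conversion, so ξ = X.
At extent ξ: n_C = 1 − X; n_B = 7.08 − 3X; n_E = 2X.
Summing: n_T = 8.08 − 2X.
At X = 0.848: n_C = 0.152, n_B = 4.54, n_E = 1.7, n_T = 6.38.
p_i = (n_i/n_T)·P. Kp = p_E^2 / (p_C p_B^3) = 2.92e-05 kPa^-2.

Kp = 2.92e-05 kPa^-2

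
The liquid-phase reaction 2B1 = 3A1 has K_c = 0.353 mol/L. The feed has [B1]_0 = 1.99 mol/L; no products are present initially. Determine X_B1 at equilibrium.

X = 0.296

Let X = conversion of B1; extent ξ = 1.99X/2 mol/L.
Concentrations: [B1] = 1.99 − 1.99X; [A1] = 2.98X.
K_c = [A1]^3 / ([B1]^2).
Equating to 0.353 mol/L: the physical root is X = 0.296.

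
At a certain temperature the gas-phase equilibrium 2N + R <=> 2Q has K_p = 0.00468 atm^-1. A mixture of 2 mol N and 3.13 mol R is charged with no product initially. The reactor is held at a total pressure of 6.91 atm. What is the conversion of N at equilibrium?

X = 0.122

Take 2 mol N as basis and let X be its fractional conversion, so ξ = X.
Moles: n_N = 2 − 2X; n_R = 3.13 − X; n_Q = 2X.
Total moles n_T = 5.13 − X.
y_i = n_i/n_T, p_i = y_i·P. K_p = p_Q^2 / (p_N^2 p_R).
Equating to 0.00468 atm^-1 and solving on 0 < X < 1: X = 0.122.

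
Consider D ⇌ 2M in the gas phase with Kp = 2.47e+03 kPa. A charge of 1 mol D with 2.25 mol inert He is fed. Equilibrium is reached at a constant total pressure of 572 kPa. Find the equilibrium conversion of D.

X = 0.840

Let X = conversion of D (basis 1 mol D); extent of reaction ξ = X.
At extent ξ: n_D = 1 − X; n_M = 2X; n_I = 2.25 (inert).
Total moles n_T = 3.25 + X.
y_i = n_i/n_T, p_i = y_i·P. Kp = p_M^2 / (p_D).
Substituting and setting equal to 2.47e+03 kPa gives a polynomial in X; the root in (0,1) is X = 0.840.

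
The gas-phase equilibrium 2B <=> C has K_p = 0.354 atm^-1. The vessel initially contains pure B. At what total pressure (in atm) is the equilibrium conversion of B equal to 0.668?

Let X = conversion of B (basis 1 mol B); extent of reaction ξ = 0.5X.
At extent ξ: n_B = 1 − X; n_C = 0.5X.
Total moles n_T = 1 − 0.5X.
K_p = p_C / (p_B^2) with p_i = (n_i/n_T)·P.
At X = 0.668: the mole-fraction product g(X) = Π y_i^ν_i = 2.018. Since K_p = g(X)·P^{-1}, P = (g/K_p)^(1/1) = (2.018/0.354)^(1/1) = 5.7 atm.

P = 5.7 atm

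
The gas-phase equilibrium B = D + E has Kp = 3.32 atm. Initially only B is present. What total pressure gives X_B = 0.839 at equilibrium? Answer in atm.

Let X = conversion of B (basis 1 mol B); extent of reaction ξ = X.
Mole table: n_B = 1 − X; n_D = X; n_E = X.
Total moles n_T = 1 + X.
Kp = p_D p_E / (p_B) with p_i = (n_i/n_T)·P.
At X = 0.839: the mole-fraction product g(X) = Π y_i^ν_i = 2.377. Since Kp = g(X)·P^{1}, P = (Kp/g)^(1/1) = (3.32/2.377)^(1/1) = 1.4 atm.

P = 1.4 atm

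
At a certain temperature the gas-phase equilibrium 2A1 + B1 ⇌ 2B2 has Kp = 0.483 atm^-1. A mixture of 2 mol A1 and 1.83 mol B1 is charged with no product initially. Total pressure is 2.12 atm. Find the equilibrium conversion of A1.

Basis: 2 mol A1 initially; let X = conversion of A1. Extent ξ = X.
Moles: n_A1 = 2 − 2X; n_B1 = 1.83 − X; n_B2 = 2X.
Total moles n_T = 3.83 − X.
Mole fractions y_i = n_i/n_T; Kp = p_B2^2 / (p_A1^2 p_B1) with p_i = y_i·P.
Equating to 0.483 atm^-1 and solving on 0 < X < 1: X = 0.395.

X = 0.395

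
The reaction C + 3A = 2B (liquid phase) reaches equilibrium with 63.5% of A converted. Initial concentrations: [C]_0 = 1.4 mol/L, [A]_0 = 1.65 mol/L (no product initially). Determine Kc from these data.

Let X = conversion of A.
Concentrations: [C] = 1.4 − 0.55X; [A] = 1.65 − 1.65X; [B] = 1.1X.
At X = 0.635: [C] = 1.05, [A] = 0.602, [B] = 0.699.
Kc = [B]^2 / ([C] [A]^3) = 2.13 (mol/L)^-2.

Kc = 2.13 (mol/L)^-2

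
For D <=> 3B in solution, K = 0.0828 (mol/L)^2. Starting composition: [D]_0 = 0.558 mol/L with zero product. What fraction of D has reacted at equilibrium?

X = 0.199

Let X = conversion of D; extent ξ = 0.558·X mol/L.
Concentrations: [D] = 0.558 − 0.558X; [B] = 1.67X.
K = [B]^3 / ([D]).
Setting equal to 0.0828 and solving for X on (0,1) gives X = 0.199.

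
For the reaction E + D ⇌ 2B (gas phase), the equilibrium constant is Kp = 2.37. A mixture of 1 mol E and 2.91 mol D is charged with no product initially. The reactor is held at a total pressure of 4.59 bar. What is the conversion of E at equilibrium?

Let X = conversion of E (basis 1 mol E); extent of reaction ξ = X.
Species balance: n_E = 1 − X; n_D = 2.91 − X; n_B = 2X.
Total moles n_T = 3.91 (Δν = 0, constant).
With p_i = (n_i/n_T)P, Kp = p_B^2 / (p_E p_D).
This yields a degree-2 equation in X; solving on (0,1), X = 0.666.

X = 0.666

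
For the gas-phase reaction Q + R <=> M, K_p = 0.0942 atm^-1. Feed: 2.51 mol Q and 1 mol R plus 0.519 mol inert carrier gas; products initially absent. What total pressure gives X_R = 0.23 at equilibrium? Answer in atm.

P = 5.28 atm

Take 1 mol R as basis and let X be its fractional conversion, so ξ = X.
At extent ξ: n_Q = 2.51 − X; n_R = 1 − X; n_M = X; n_I = 0.519 (inert).
Summing: n_T = 4.03 − X.
K_p = p_M / (p_Q p_R) with p_i = (n_i/n_T)·P.
At X = 0.23: the mole-fraction product g(X) = Π y_i^ν_i = 0.4977. Since K_p = g(X)·P^{-1}, P = (g/K_p)^(1/1) = (0.4977/0.0942)^(1/1) = 5.28 atm.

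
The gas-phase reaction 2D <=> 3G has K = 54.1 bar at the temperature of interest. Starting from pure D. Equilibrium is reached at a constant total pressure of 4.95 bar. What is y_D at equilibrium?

Basis: 1 mol D initially; let X = conversion of D. Extent ξ = 0.5X.
Mole table: n_D = 1 − X; n_G = 1.5X.
Total moles n_T = 1 + 0.5X.
With p_i = (n_i/n_T)P, K = p_G^3 / (p_D^2).
Setting this equal to 54.1 bar and taking the physical root (0 < X < 1) gives X = 0.713.
Then n_D = 0.287, n_T = 1.36, so y_D = 0.212.

y_D = 0.212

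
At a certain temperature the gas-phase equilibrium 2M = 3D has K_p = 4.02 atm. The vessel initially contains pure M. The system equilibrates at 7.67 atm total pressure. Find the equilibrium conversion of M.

Let X = conversion of M (basis 1 mol M); extent of reaction ξ = 0.5X.
Species balance: n_M = 1 − X; n_D = 1.5X.
n_T = Σnᵢ = 1 + 0.5X.
Mole fractions y_i = n_i/n_T; K_p = p_D^3 / (p_M^2) with p_i = y_i·P.
This yields a degree-3 equation in X; solving on (0,1), X = 0.405.

X = 0.405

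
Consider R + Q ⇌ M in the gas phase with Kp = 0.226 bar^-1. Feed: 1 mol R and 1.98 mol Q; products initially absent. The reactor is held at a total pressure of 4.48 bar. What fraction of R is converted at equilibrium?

Let X = conversion of R (basis 1 mol R); extent of reaction ξ = X.
Moles: n_R = 1 − X; n_Q = 1.98 − X; n_M = X.
Summing: n_T = 2.98 − X.
With p_i = (n_i/n_T)P, Kp = p_M / (p_R p_Q).
This yields a degree-2 equation in X; solving on (0,1), X = 0.384.

X = 0.384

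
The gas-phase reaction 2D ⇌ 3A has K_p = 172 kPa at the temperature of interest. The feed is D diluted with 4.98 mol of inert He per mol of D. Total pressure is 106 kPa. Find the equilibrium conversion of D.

Basis: 1 mol D initially; let X = conversion of D. Extent ξ = 0.5X.
Moles: n_D = 1 − X; n_A = 1.5X; n_I = 4.98 (inert).
n_T = Σnᵢ = 5.98 + 0.5X.
Mole fractions y_i = n_i/n_T; K_p = p_A^3 / (p_D^2) with p_i = y_i·P.
Substituting and setting equal to 172 kPa gives a polynomial in X; the root in (0,1) is X = 0.679.

X = 0.679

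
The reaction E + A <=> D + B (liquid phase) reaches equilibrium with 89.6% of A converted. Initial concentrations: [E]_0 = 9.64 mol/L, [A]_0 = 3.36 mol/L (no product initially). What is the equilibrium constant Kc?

Kc = 3.91

Let X = conversion of A.
Concentrations: [E] = 9.64 − 3.36X; [A] = 3.36 − 3.36X; [D] = 3.36X; [B] = 3.36X.
At X = 0.896: [E] = 6.63, [A] = 0.349, [D] = 3.01, [B] = 3.01.
Kc = [D] [B] / ([E] [A]) = 3.91.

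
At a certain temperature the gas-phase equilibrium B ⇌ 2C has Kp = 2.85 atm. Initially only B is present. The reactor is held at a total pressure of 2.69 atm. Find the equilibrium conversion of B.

Basis: 1 mol B initially; let X = conversion of B. Extent ξ = X.
Species balance: n_B = 1 − X; n_C = 2X.
Summing: n_T = 1 + X.
y_i = n_i/n_T, p_i = y_i·P. Kp = p_C^2 / (p_B).
Setting this equal to 2.85 atm and taking the physical root (0 < X < 1) gives X = 0.458.

X = 0.458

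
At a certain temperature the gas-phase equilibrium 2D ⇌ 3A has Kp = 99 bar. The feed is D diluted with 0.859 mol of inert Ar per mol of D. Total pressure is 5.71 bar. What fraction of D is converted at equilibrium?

X = 0.793

Let X = conversion of D (basis 1 mol D); extent of reaction ξ = 0.5X.
Mole table: n_D = 1 − X; n_A = 1.5X; n_I = 0.859 (inert).
n_T = Σnᵢ = 1.86 + 0.5X.
y_i = n_i/n_T, p_i = y_i·P. Kp = p_A^3 / (p_D^2).
Substituting and setting equal to 99 bar gives a polynomial in X; the root in (0,1) is X = 0.793.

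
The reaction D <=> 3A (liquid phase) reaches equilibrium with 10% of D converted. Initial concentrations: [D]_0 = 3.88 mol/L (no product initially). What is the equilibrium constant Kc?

Kc = 0.452 (mol/L)^2

Let X = conversion of D.
Concentrations: [D] = 3.88 − 3.88X; [A] = 11.6X.
At X = 0.1: [D] = 3.49, [A] = 1.16.
Kc = [A]^3 / ([D]) = 0.452 (mol/L)^2.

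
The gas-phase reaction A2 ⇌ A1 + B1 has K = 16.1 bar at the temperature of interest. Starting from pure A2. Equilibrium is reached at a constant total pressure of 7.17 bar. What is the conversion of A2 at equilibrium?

X = 0.832

Let X = conversion of A2 (basis 1 mol A2); extent of reaction ξ = X.
At extent ξ: n_A2 = 1 − X; n_A1 = X; n_B1 = X.
Total moles n_T = 1 + X.
y_i = n_i/n_T, p_i = y_i·P. K = p_A1 p_B1 / (p_A2).
Substituting and setting equal to 16.1 bar gives a polynomial in X; the root in (0,1) is X = 0.832.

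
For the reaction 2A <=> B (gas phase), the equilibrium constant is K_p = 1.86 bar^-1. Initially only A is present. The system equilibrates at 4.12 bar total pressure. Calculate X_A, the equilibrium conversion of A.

X = 0.822

Take 1 mol A as basis and let X be its fractional conversion, so ξ = 0.5X.
At extent ξ: n_A = 1 − X; n_B = 0.5X.
n_T = Σnᵢ = 1 − 0.5X.
Mole fractions y_i = n_i/n_T; K_p = p_B / (p_A^2) with p_i = y_i·P.
Substituting and setting equal to 1.86 bar^-1 gives a polynomial in X; the root in (0,1) is X = 0.822.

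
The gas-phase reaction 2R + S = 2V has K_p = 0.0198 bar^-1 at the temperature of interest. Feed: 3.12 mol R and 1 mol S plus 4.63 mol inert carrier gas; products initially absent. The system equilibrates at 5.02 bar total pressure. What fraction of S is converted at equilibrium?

Basis: 1 mol S initially; let X = conversion of S. Extent ξ = X.
At extent ξ: n_R = 3.12 − 2X; n_S = 1 − X; n_V = 2X; n_I = 4.63 (inert).
Total moles n_T = 8.75 − X.
Mole fractions y_i = n_i/n_T; K_p = p_V^2 / (p_R^2 p_S) with p_i = y_i·P.
Setting this equal to 0.0198 bar^-1 and taking the physical root (0 < X < 1) gives X = 0.141.

X = 0.141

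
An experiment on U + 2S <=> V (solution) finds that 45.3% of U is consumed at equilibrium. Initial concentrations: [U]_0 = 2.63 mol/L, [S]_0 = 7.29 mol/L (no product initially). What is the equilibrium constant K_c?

K_c = 0.0344 (mol/L)^-2

Let X = conversion of U.
Concentrations: [U] = 2.63 − 2.63X; [S] = 7.29 − 5.26X; [V] = 2.63X.
At X = 0.453: [U] = 1.44, [S] = 4.91, [V] = 1.19.
K_c = [V] / ([U] [S]^2) = 0.0344 (mol/L)^-2.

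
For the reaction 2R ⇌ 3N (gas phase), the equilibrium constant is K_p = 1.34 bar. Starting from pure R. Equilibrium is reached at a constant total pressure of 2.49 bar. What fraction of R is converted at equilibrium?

X = 0.407

Take 1 mol R as basis and let X be its fractional conversion, so ξ = 0.5X.
At extent ξ: n_R = 1 − X; n_N = 1.5X.
Total moles n_T = 1 + 0.5X.
Mole fractions y_i = n_i/n_T; K_p = p_N^3 / (p_R^2) with p_i = y_i·P.
Setting this equal to 1.34 bar and taking the physical root (0 < X < 1) gives X = 0.407.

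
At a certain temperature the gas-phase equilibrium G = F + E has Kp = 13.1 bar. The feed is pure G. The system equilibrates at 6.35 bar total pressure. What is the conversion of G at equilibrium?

X = 0.821

Take 1 mol G as basis and let X be its fractional conversion, so ξ = X.
Species balance: n_G = 1 − X; n_F = X; n_E = X.
Total moles n_T = 1 + X.
y_i = n_i/n_T, p_i = y_i·P. Kp = p_F p_E / (p_G).
Substituting and setting equal to 13.1 bar gives a polynomial in X; the root in (0,1) is X = 0.821.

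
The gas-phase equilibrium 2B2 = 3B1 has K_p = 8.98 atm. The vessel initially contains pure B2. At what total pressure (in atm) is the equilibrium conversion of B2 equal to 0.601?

Take 1 mol B2 as basis and let X be its fractional conversion, so ξ = 0.5X.
Moles: n_B2 = 1 − X; n_B1 = 1.5X.
Total moles n_T = 1 + 0.5X.
K_p = p_B1^3 / (p_B2^2) with p_i = (n_i/n_T)·P.
At X = 0.601: the mole-fraction product g(X) = Π y_i^ν_i = 3.539. Since K_p = g(X)·P^{1}, P = (K_p/g)^(1/1) = (8.98/3.539)^(1/1) = 2.54 atm.

P = 2.54 atm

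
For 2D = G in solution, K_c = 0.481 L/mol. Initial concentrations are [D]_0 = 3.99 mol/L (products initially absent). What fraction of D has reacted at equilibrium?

X = 0.603

Let X = conversion of D; extent ξ = 3.99X/2 mol/L.
Concentrations: [D] = 3.99 − 3.99X; [G] = 2X.
K_c = [G] / ([D]^2).
Equating to 0.481 L/mol: the physical root is X = 0.603.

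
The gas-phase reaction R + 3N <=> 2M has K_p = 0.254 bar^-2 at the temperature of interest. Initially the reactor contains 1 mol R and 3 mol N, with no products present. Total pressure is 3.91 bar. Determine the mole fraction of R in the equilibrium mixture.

Basis: 1 mol R initially; let X = conversion of R. Extent ξ = X.
Mole table: n_R = 1 − X; n_N = 3 − 3X; n_M = 2X.
n_T = Σnᵢ = 4 − 2X.
y_i = n_i/n_T, p_i = y_i·P. K_p = p_M^2 / (p_R p_N^3).
Equating to 0.254 bar^-2 and solving on 0 < X < 1: X = 0.470.
Then n_R = 0.53, n_T = 3.06, so y_R = 0.173.

y_R = 0.173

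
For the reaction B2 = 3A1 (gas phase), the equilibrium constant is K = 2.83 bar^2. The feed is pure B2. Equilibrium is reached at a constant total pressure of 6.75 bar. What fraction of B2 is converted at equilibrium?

X = 0.149

Take 1 mol B2 as basis and let X be its fractional conversion, so ξ = X.
Mole table: n_B2 = 1 − X; n_A1 = 3X.
n_T = Σnᵢ = 1 + 2X.
With p_i = (n_i/n_T)P, K = p_A1^3 / (p_B2).
Setting this equal to 2.83 bar^2 and taking the physical root (0 < X < 1) gives X = 0.149.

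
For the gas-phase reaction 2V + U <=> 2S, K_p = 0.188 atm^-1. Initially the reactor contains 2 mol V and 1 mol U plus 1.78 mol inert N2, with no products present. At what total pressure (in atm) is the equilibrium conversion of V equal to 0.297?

Let X = conversion of V (basis 2 mol V); extent of reaction ξ = X.
Mole table: n_V = 2 − 2X; n_U = 1 − X; n_S = 2X; n_I = 1.78 (inert).
n_T = Σnᵢ = 4.78 − X.
K_p = p_S^2 / (p_V^2 p_U) with p_i = (n_i/n_T)·P.
At X = 0.297: the mole-fraction product g(X) = Π y_i^ν_i = 1.138. Since K_p = g(X)·P^{-1}, P = (g/K_p)^(1/1) = (1.138/0.188)^(1/1) = 6.05 atm.

P = 6.05 atm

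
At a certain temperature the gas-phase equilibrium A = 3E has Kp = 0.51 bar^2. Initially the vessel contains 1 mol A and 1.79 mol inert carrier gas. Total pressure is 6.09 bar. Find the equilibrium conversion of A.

X = 0.161

Let X = conversion of A (basis 1 mol A); extent of reaction ξ = X.
Species balance: n_A = 1 − X; n_E = 3X; n_I = 1.79 (inert).
Total moles n_T = 2.79 + 2X.
Mole fractions y_i = n_i/n_T; Kp = p_E^3 / (p_A) with p_i = y_i·P.
Substituting and setting equal to 0.51 bar^2 gives a polynomial in X; the root in (0,1) is X = 0.161.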